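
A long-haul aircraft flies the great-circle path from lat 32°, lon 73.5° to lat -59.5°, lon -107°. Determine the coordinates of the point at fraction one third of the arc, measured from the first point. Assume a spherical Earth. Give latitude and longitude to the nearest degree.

≈ lat -19°, lon 74°

From cos δ = sin φ₁ sin φ₂ + cos φ₁ cos φ₂ cos Δλ, the central angle is δ ≈ 2.662 rad (152.5°).
Interpolate at f = 1/3 with slerp weights a = sin((1−f)δ)/sin δ ≈ 2.121, b = sin(fδ)/sin δ ≈ 1.679.
p = a·p₁ + b·p₂ ≈ (0.262, 0.910, -0.323); φ = arcsin(p_z) ≈ -18.83°, λ = atan2(p_y, p_x) ≈ 73.95°.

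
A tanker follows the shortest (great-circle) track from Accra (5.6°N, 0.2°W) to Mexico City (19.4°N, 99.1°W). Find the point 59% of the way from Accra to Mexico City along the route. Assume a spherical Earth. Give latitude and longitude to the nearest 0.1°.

Convert each endpoint to a unit vector on the sphere (x = cos φ cos λ, y = cos φ sin λ, z = sin φ).
The central angle between the endpoints is δ = arccos(p₁·p₂) ≈ 1.684 rad (96.5°).
Interpolate at f = 0.59 with slerp weights a = sin((1−f)δ)/sin δ ≈ 0.641, b = sin(fδ)/sin δ ≈ 0.843.
p = a·p₁ + b·p₂ ≈ (0.512, -0.788, 0.343); φ = arcsin(p_z) ≈ 20.04°, λ = atan2(p_y, p_x) ≈ -56.97°.

≈ (20.0°N, 57.0°W)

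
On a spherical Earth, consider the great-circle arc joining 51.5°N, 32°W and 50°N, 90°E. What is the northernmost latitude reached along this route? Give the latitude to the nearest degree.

The great circle lies in the plane with unit normal n̂ = (p₁ × p₂)/|p₁ × p₂|.
Here n̂_z ≈ +0.368; the vertex latitude is φ_max = arccos|n̂_z| ≈ 68.4°.
Check via Clairaut: cos φ_max = |cos φ₁| · sin C = cos(51.5°)·sin(36.2°) ≈ 0.368, again giving ≈ 68.4°.

≈ 68°N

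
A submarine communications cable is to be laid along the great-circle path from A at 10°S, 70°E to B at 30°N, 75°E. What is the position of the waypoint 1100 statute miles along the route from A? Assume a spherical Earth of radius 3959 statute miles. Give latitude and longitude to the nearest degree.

Convert each endpoint to a unit vector on the sphere (x = cos φ cos λ, y = cos φ sin λ, z = sin φ).
The central angle between the endpoints is δ = arccos(p₁·p₂) ≈ 0.703 rad (40.3°). The total great-circle distance is δ·R ≈ 0.703 × 3959 ≈ 2784 mi, so the target fraction is f = 1100/2784 ≈ 0.395.
Interpolate at f ≈ 0.395 with slerp weights a = sin((1−f)δ)/sin δ ≈ 0.638, b = sin(fδ)/sin δ ≈ 0.424.
p = a·p₁ + b·p₂ ≈ (0.310, 0.945, 0.101); φ = arcsin(p_z) ≈ 5.81°, λ = atan2(p_y, p_x) ≈ 71.84°.

≈ 6°N, 72°E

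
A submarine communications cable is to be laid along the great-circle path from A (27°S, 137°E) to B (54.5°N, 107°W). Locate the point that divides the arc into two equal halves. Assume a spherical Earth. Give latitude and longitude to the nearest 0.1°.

The haversine formula gives a central angle δ ≈ 2.210 rad (126.6°) between the endpoints.
Interpolate at f = 1/2 with slerp weights a = sin((1−f)δ)/sin δ ≈ 1.113, b = sin(fδ)/sin δ ≈ 1.113.
p = a·p₁ + b·p₂ ≈ (-0.914, 0.058, 0.401); φ = arcsin(p_z) ≈ 23.63°, λ = atan2(p_y, p_x) ≈ 176.35°.

≈ (23.6°N, 176.4°E)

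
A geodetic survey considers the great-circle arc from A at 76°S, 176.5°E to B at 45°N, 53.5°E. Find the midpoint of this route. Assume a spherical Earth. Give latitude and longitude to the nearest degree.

≈ 23°S, 73°E

Write both endpoints as unit vectors p₁, p₂ with components (cos φ cos λ, cos φ sin λ, sin φ).
The central angle between the endpoints is δ = arccos(p₁·p₂) ≈ 2.464 rad (141.2°).
Interpolate at f = 1/2 with slerp weights a = sin((1−f)δ)/sin δ ≈ 1.505, b = sin(fδ)/sin δ ≈ 1.505.
p = a·p₁ + b·p₂ ≈ (0.270, 0.878, -0.396); φ = arcsin(p_z) ≈ -23.34°, λ = atan2(p_y, p_x) ≈ 72.92°.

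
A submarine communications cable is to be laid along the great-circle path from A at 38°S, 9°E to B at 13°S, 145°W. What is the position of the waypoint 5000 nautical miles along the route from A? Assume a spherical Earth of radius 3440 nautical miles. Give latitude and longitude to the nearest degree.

From cos δ = sin φ₁ sin φ₂ + cos φ₁ cos φ₂ cos Δλ, the central angle is δ ≈ 2.155 rad (123.5°). The total great-circle distance is δ·R ≈ 2.155 × 3440 ≈ 7414 nmi, so the target fraction is f = 5000/7414 ≈ 0.674.
Interpolate at f ≈ 0.674 with slerp weights a = sin((1−f)δ)/sin δ ≈ 0.774, b = sin(fδ)/sin δ ≈ 1.191.
p = a·p₁ + b·p₂ ≈ (-0.348, -0.570, -0.744); φ = arcsin(p_z) ≈ -48.09°, λ = atan2(p_y, p_x) ≈ -121.41°.

≈ 48°S, 121°W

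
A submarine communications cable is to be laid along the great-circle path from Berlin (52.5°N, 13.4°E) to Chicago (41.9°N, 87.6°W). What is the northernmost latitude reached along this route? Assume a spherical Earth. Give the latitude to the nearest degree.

The great circle lies in the plane with unit normal n̂ = (p₁ × p₂)/|p₁ × p₂|.
Here n̂_z ≈ -0.496; the vertex latitude is φ_max = arccos|n̂_z| ≈ 60.2°.

≈ 60°N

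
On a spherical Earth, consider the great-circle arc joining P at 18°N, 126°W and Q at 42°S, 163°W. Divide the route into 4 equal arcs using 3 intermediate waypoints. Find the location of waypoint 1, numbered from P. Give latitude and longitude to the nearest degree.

≈ 3°N, 134°W

Write both endpoints as unit vectors p₁, p₂ with components (cos φ cos λ, cos φ sin λ, sin φ).
The central angle between the endpoints is δ = arccos(p₁·p₂) ≈ 1.205 rad (69.0°).
Interpolate at f = 1/4 with slerp weights a = sin((1−f)δ)/sin δ ≈ 0.841, b = sin(fδ)/sin δ ≈ 0.318.
p = a·p₁ + b·p₂ ≈ (-0.696, -0.716, 0.047); φ = arcsin(p_z) ≈ 2.72°, λ = atan2(p_y, p_x) ≈ -134.18°.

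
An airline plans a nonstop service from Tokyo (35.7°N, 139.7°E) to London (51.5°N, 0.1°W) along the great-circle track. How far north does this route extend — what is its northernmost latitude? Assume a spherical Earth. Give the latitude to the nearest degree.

≈ 71°N

The great circle lies in the plane with unit normal n̂ = (p₁ × p₂)/|p₁ × p₂|.
Here n̂_z ≈ -0.327; the vertex latitude is φ_max = arccos|n̂_z| ≈ 70.9°.
Check via Clairaut: cos φ_max = |cos φ₁| · sin C = cos(35.7°)·sin(23.8°) ≈ 0.327, again giving ≈ 70.9°.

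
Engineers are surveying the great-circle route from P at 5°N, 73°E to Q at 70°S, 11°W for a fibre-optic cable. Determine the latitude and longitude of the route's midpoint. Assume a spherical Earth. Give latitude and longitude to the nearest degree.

≈ 38°S, 55°E

Write both endpoints as unit vectors p₁, p₂ with components (cos φ cos λ, cos φ sin λ, sin φ).
The central angle between the endpoints is δ = arccos(p₁·p₂) ≈ 1.617 rad (92.7°).
Interpolate at f = 1/2 with slerp weights a = sin((1−f)δ)/sin δ ≈ 0.724, b = sin(fδ)/sin δ ≈ 0.724.
p = a·p₁ + b·p₂ ≈ (0.454, 0.643, -0.617); φ = arcsin(p_z) ≈ -38.12°, λ = atan2(p_y, p_x) ≈ 54.76°.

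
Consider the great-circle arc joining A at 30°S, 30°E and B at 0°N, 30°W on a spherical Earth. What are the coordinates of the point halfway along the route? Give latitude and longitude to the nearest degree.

Convert each endpoint to a unit vector on the sphere (x = cos φ cos λ, y = cos φ sin λ, z = sin φ).
The central angle between the endpoints is δ = arccos(p₁·p₂) ≈ 1.123 rad (64.3°).
Interpolate at f = 1/2 with slerp weights a = sin((1−f)δ)/sin δ ≈ 0.591, b = sin(fδ)/sin δ ≈ 0.591.
p = a·p₁ + b·p₂ ≈ (0.955, -0.040, -0.295); φ = arcsin(p_z) ≈ -17.18°, λ = atan2(p_y, p_x) ≈ -2.37°.

≈ 17°S, 2°W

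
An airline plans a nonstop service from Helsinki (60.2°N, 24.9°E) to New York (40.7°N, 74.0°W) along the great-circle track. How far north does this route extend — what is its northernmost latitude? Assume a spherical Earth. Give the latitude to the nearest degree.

The great circle lies in the plane with unit normal n̂ = (p₁ × p₂)/|p₁ × p₂|.
Here n̂_z ≈ -0.432; the vertex latitude is φ_max = arccos|n̂_z| ≈ 64.4°.
Check via Clairaut: cos φ_max = |cos φ₁| · sin C = cos(60.2°)·sin(60.4°) ≈ 0.432, again giving ≈ 64.4°.

≈ 64°N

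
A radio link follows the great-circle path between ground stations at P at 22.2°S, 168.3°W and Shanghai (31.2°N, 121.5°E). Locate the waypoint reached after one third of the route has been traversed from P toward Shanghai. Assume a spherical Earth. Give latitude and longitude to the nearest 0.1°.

Write both endpoints as unit vectors p₁, p₂ with components (cos φ cos λ, cos φ sin λ, sin φ).
The central angle between the endpoints is δ = arccos(p₁·p₂) ≈ 1.498 rad (85.8°).
Interpolate at f = 1/3 with slerp weights a = sin((1−f)δ)/sin δ ≈ 0.843, b = sin(fδ)/sin δ ≈ 0.480.
p = a·p₁ + b·p₂ ≈ (-0.979, 0.192, -0.070); φ = arcsin(p_z) ≈ -4.00°, λ = atan2(p_y, p_x) ≈ 168.91°.

≈ 4.0°S, 168.9°E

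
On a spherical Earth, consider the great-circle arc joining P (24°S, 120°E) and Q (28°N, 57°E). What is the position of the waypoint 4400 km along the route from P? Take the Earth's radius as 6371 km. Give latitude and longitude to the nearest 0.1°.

≈ (2.1°N, 89.4°E)

Write both endpoints as unit vectors p₁, p₂ with components (cos φ cos λ, cos φ sin λ, sin φ).
The central angle between the endpoints is δ = arccos(p₁·p₂) ≈ 1.395 rad (79.9°). The total great-circle distance is δ·R ≈ 1.395 × 6371 ≈ 8885 km, so the target fraction is f = 4400/8885 ≈ 0.495.
Interpolate at f ≈ 0.495 with slerp weights a = sin((1−f)δ)/sin δ ≈ 0.657, b = sin(fδ)/sin δ ≈ 0.647.
p = a·p₁ + b·p₂ ≈ (0.011, 0.999, 0.036); φ = arcsin(p_z) ≈ 2.08°, λ = atan2(p_y, p_x) ≈ 89.38°.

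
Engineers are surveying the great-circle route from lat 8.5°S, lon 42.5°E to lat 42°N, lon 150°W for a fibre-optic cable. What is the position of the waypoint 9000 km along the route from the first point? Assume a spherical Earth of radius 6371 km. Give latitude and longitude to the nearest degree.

≈ lat 66°N, lon 85°E

Write both endpoints as unit vectors p₁, p₂ with components (cos φ cos λ, cos φ sin λ, sin φ).
The central angle between the endpoints is δ = arccos(p₁·p₂) ≈ 2.526 rad (144.7°). The total great-circle distance is δ·R ≈ 2.526 × 6371 ≈ 16094 km, so the target fraction is f = 9000/16094 ≈ 0.559.
Interpolate at f ≈ 0.559 with slerp weights a = sin((1−f)δ)/sin δ ≈ 1.554, b = sin(fδ)/sin δ ≈ 1.710.
p = a·p₁ + b·p₂ ≈ (0.032, 0.403, 0.915); φ = arcsin(p_z) ≈ 66.17°, λ = atan2(p_y, p_x) ≈ 85.41°.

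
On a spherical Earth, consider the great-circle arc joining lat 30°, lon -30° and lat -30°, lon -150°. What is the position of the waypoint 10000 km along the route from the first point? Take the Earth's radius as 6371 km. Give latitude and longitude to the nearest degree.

≈ lat -14°, lon -112°

Write both endpoints as unit vectors p₁, p₂ with components (cos φ cos λ, cos φ sin λ, sin φ).
The central angle between the endpoints is δ = arccos(p₁·p₂) ≈ 2.246 rad (128.7°). The total great-circle distance is δ·R ≈ 2.246 × 6371 ≈ 14309 km, so the target fraction is f = 10000/14309 ≈ 0.699.
Interpolate at f ≈ 0.699 with slerp weights a = sin((1−f)δ)/sin δ ≈ 0.802, b = sin(fδ)/sin δ ≈ 1.281.
p = a·p₁ + b·p₂ ≈ (-0.359, -0.902, -0.240); φ = arcsin(p_z) ≈ -13.86°, λ = atan2(p_y, p_x) ≈ -111.73°.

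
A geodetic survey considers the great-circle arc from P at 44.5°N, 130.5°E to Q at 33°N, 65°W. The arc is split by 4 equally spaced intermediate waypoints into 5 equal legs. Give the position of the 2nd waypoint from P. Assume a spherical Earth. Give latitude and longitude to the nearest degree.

≈ 80°N, 173°W

Convert each endpoint to a unit vector on the sphere (x = cos φ cos λ, y = cos φ sin λ, z = sin φ).
The central angle between the endpoints is δ = arccos(p₁·p₂) ≈ 1.767 rad (101.2°).
Interpolate at f = 2/5 with slerp weights a = sin((1−f)δ)/sin δ ≈ 0.889, b = sin(fδ)/sin δ ≈ 0.662.
p = a·p₁ + b·p₂ ≈ (-0.177, -0.021, 0.984); φ = arcsin(p_z) ≈ 79.71°, λ = atan2(p_y, p_x) ≈ -173.31°.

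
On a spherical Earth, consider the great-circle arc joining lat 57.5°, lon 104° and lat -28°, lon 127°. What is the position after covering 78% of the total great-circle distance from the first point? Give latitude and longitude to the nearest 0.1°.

≈ lat -9.1°, lon 123.0°

From cos δ = sin φ₁ sin φ₂ + cos φ₁ cos φ₂ cos Δλ, the central angle is δ ≈ 1.530 rad (87.7°).
Interpolate at f = 0.78 with slerp weights a = sin((1−f)δ)/sin δ ≈ 0.331, b = sin(fδ)/sin δ ≈ 0.930.
p = a·p₁ + b·p₂ ≈ (-0.537, 0.828, -0.158); φ = arcsin(p_z) ≈ -9.09°, λ = atan2(p_y, p_x) ≈ 122.97°.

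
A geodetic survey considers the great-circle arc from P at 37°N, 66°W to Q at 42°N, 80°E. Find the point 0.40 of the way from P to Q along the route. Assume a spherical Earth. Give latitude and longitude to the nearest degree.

≈ 67°N, 25°W

Write both endpoints as unit vectors p₁, p₂ with components (cos φ cos λ, cos φ sin λ, sin φ).
The central angle between the endpoints is δ = arccos(p₁·p₂) ≈ 1.660 rad (95.1°).
Interpolate at f = 0.40 with slerp weights a = sin((1−f)δ)/sin δ ≈ 0.843, b = sin(fδ)/sin δ ≈ 0.619.
p = a·p₁ + b·p₂ ≈ (0.354, -0.162, 0.921); φ = arcsin(p_z) ≈ 67.11°, λ = atan2(p_y, p_x) ≈ -24.61°.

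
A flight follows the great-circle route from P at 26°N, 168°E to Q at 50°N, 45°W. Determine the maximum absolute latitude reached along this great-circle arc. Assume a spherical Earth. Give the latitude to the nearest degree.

The great circle lies in the plane with unit normal n̂ = (p₁ × p₂)/|p₁ × p₂|.
Here n̂_z ≈ +0.318; the vertex latitude is φ_max = arccos|n̂_z| ≈ 71.4°.

≈ 71°N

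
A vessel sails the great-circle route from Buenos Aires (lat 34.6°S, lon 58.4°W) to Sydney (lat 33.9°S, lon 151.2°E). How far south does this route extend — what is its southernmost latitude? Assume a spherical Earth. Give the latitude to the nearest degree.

The great circle lies in the plane with unit normal n̂ = (p₁ × p₂)/|p₁ × p₂|.
Here n̂_z ≈ -0.351; the vertex latitude is φ_max = arccos|n̂_z| ≈ 69.4°.
Check via Clairaut: cos φ_max = |cos φ₁| · sin C = cos(34.6°)·sin(154.7°) ≈ 0.351, again giving ≈ 69.4°.

≈ 69°S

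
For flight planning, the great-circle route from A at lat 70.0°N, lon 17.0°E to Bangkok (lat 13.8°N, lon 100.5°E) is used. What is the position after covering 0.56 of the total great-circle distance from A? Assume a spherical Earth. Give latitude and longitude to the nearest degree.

≈ lat 44°N, lon 85°E

Write both endpoints as unit vectors p₁, p₂ with components (cos φ cos λ, cos φ sin λ, sin φ).
The central angle between the endpoints is δ = arccos(p₁·p₂) ≈ 1.306 rad (74.8°).
Interpolate at f = 0.56 with slerp weights a = sin((1−f)δ)/sin δ ≈ 0.563, b = sin(fδ)/sin δ ≈ 0.692.
p = a·p₁ + b·p₂ ≈ (0.062, 0.717, 0.694); φ = arcsin(p_z) ≈ 43.97°, λ = atan2(p_y, p_x) ≈ 85.08°.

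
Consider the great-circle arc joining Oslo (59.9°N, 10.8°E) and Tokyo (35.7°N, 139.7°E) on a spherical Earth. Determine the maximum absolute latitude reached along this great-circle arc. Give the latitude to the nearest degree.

The great circle lies in the plane with unit normal n̂ = (p₁ × p₂)/|p₁ × p₂|.
Here n̂_z ≈ +0.327; the vertex latitude is φ_max = arccos|n̂_z| ≈ 70.9°.
Check via Clairaut: cos φ_max = |cos φ₁| · sin C = cos(59.9°)·sin(40.7°) ≈ 0.327, again giving ≈ 70.9°.

≈ 71°N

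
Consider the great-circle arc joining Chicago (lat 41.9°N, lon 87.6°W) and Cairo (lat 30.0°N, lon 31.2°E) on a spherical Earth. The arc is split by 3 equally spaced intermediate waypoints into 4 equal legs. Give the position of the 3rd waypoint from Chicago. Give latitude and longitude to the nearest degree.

≈ lat 45°N, lon 11°E

Convert each endpoint to a unit vector on the sphere (x = cos φ cos λ, y = cos φ sin λ, z = sin φ).
The central angle between the endpoints is δ = arccos(p₁·p₂) ≈ 1.547 rad (88.7°).
Interpolate at f = 3/4 with slerp weights a = sin((1−f)δ)/sin δ ≈ 0.377, b = sin(fδ)/sin δ ≈ 0.917.
p = a·p₁ + b·p₂ ≈ (0.691, 0.131, 0.711); φ = arcsin(p_z) ≈ 45.29°, λ = atan2(p_y, p_x) ≈ 10.72°.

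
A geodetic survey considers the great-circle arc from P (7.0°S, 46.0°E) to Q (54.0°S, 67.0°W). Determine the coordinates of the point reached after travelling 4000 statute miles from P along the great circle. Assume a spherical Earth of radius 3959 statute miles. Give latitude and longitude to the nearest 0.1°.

Write both endpoints as unit vectors p₁, p₂ with components (cos φ cos λ, cos φ sin λ, sin φ).
The central angle between the endpoints is δ = arccos(p₁·p₂) ≈ 1.701 rad (97.4°). The total great-circle distance is δ·R ≈ 1.701 × 3959 ≈ 6732 mi, so the target fraction is f = 4000/6732 ≈ 0.594.
Interpolate at f ≈ 0.594 with slerp weights a = sin((1−f)δ)/sin δ ≈ 0.642, b = sin(fδ)/sin δ ≈ 0.854.
p = a·p₁ + b·p₂ ≈ (0.639, -0.004, -0.769); φ = arcsin(p_z) ≈ -50.29°, λ = atan2(p_y, p_x) ≈ -0.34°.

≈ (50.3°S, 0.3°W)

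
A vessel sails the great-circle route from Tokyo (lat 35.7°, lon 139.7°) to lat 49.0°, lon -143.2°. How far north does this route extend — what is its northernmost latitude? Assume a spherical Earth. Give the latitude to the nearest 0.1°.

The great circle lies in the plane with unit normal n̂ = (p₁ × p₂)/|p₁ × p₂|.
Here n̂_z ≈ +0.627; the vertex latitude is φ_max = arccos|n̂_z| ≈ 51.2°.
Check via Clairaut: cos φ_max = |cos φ₁| · sin C = cos(35.7°)·sin(50.5°) ≈ 0.627, again giving ≈ 51.2°.

≈ 51.2°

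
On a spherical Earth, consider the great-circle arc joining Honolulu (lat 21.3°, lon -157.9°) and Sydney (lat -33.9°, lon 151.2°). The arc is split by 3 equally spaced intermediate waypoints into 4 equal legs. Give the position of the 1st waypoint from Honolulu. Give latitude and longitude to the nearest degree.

Convert each endpoint to a unit vector on the sphere (x = cos φ cos λ, y = cos φ sin λ, z = sin φ).
The central angle between the endpoints is δ = arccos(p₁·p₂) ≈ 1.282 rad (73.4°).
Interpolate at f = 1/4 with slerp weights a = sin((1−f)δ)/sin δ ≈ 0.855, b = sin(fδ)/sin δ ≈ 0.329.
p = a·p₁ + b·p₂ ≈ (-0.977, -0.168, 0.127); φ = arcsin(p_z) ≈ 7.32°, λ = atan2(p_y, p_x) ≈ -170.22°.

≈ lat 7°, lon -170°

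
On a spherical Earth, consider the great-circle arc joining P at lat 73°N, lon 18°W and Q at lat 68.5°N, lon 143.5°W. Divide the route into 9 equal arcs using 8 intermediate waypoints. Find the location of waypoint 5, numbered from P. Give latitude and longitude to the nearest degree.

Write both endpoints as unit vectors p₁, p₂ with components (cos φ cos λ, cos φ sin λ, sin φ).
The central angle between the endpoints is δ = arccos(p₁·p₂) ≈ 0.596 rad (34.2°).
Interpolate at f = 5/9 with slerp weights a = sin((1−f)δ)/sin δ ≈ 0.466, b = sin(fδ)/sin δ ≈ 0.579.
p = a·p₁ + b·p₂ ≈ (-0.041, -0.168, 0.985); φ = arcsin(p_z) ≈ 80.02°, λ = atan2(p_y, p_x) ≈ -103.66°.

≈ lat 80°N, lon 104°W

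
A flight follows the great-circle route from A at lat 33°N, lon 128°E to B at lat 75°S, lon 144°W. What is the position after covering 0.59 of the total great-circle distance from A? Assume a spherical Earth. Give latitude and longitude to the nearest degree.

Convert each endpoint to a unit vector on the sphere (x = cos φ cos λ, y = cos φ sin λ, z = sin φ).
The central angle between the endpoints is δ = arccos(p₁·p₂) ≈ 2.116 rad (121.2°).
Interpolate at f = 0.59 with slerp weights a = sin((1−f)δ)/sin δ ≈ 0.892, b = sin(fδ)/sin δ ≈ 1.109.
p = a·p₁ + b·p₂ ≈ (-0.693, 0.421, -0.586); φ = arcsin(p_z) ≈ -35.85°, λ = atan2(p_y, p_x) ≈ 148.73°.

≈ lat 36°S, lon 149°E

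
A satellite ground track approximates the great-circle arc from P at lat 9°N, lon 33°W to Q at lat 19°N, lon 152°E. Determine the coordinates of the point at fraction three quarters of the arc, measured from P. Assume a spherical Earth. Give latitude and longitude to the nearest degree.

Convert each endpoint to a unit vector on the sphere (x = cos φ cos λ, y = cos φ sin λ, z = sin φ).
The central angle between the endpoints is δ = arccos(p₁·p₂) ≈ 2.645 rad (151.6°).
Interpolate at f = 3/4 with slerp weights a = sin((1−f)δ)/sin δ ≈ 1.290, b = sin(fδ)/sin δ ≈ 1.924.
p = a·p₁ + b·p₂ ≈ (-0.537, 0.160, 0.828); φ = arcsin(p_z) ≈ 55.90°, λ = atan2(p_y, p_x) ≈ 163.42°.

≈ lat 56°N, lon 163°E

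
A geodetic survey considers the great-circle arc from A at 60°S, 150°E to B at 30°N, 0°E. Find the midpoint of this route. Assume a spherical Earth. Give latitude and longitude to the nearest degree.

Write both endpoints as unit vectors p₁, p₂ with components (cos φ cos λ, cos φ sin λ, sin φ).
The central angle between the endpoints is δ = arccos(p₁·p₂) ≈ 2.512 rad (143.9°).
Interpolate at f = 1/2 with slerp weights a = sin((1−f)δ)/sin δ ≈ 1.614, b = sin(fδ)/sin δ ≈ 1.614.
p = a·p₁ + b·p₂ ≈ (0.699, 0.403, -0.591); φ = arcsin(p_z) ≈ -36.21°, λ = atan2(p_y, p_x) ≈ 30.00°.

≈ 36°S, 30°E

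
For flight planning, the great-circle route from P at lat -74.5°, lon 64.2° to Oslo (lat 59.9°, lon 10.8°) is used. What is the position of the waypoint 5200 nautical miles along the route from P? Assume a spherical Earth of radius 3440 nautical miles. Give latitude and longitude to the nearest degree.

≈ lat 9°, lon 26°

Write both endpoints as unit vectors p₁, p₂ with components (cos φ cos λ, cos φ sin λ, sin φ).
The central angle between the endpoints is δ = arccos(p₁·p₂) ≈ 2.425 rad (138.9°). The total great-circle distance is δ·R ≈ 2.425 × 3440 ≈ 8341 nmi, so the target fraction is f = 5200/8341 ≈ 0.623.
Interpolate at f ≈ 0.623 with slerp weights a = sin((1−f)δ)/sin δ ≈ 1.204, b = sin(fδ)/sin δ ≈ 1.519.
p = a·p₁ + b·p₂ ≈ (0.888, 0.432, 0.154); φ = arcsin(p_z) ≈ 8.85°, λ = atan2(p_y, p_x) ≈ 25.96°.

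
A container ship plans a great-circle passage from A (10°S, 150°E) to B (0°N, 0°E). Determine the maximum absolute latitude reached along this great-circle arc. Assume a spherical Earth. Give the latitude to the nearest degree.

≈ 19°S

The great circle lies in the plane with unit normal n̂ = (p₁ × p₂)/|p₁ × p₂|.
Here n̂_z ≈ -0.943; the vertex latitude is φ_max = arccos|n̂_z| ≈ 19.4°.
Check via Clairaut: cos φ_max = |cos φ₁| · sin C = cos(10.0°)·sin(106.7°) ≈ 0.943, again giving ≈ 19.4°.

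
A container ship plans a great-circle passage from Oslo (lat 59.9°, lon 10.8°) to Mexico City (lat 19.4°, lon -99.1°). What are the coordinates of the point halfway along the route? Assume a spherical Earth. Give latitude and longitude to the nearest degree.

≈ lat 53°, lon -68°

From cos δ = sin φ₁ sin φ₂ + cos φ₁ cos φ₂ cos Δλ, the central angle is δ ≈ 1.444 rad (82.7°).
Interpolate at f = 1/2 with slerp weights a = sin((1−f)δ)/sin δ ≈ 0.666, b = sin(fδ)/sin δ ≈ 0.666.
p = a·p₁ + b·p₂ ≈ (0.229, -0.558, 0.798); φ = arcsin(p_z) ≈ 52.91°, λ = atan2(p_y, p_x) ≈ -67.70°.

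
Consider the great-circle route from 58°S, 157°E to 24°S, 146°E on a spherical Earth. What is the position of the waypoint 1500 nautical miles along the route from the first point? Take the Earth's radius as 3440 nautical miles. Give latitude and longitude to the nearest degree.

Write both endpoints as unit vectors p₁, p₂ with components (cos φ cos λ, cos φ sin λ, sin φ).
The central angle between the endpoints is δ = arccos(p₁·p₂) ≈ 0.609 rad (34.9°). The total great-circle distance is δ·R ≈ 0.609 × 3440 ≈ 2095 nmi, so the target fraction is f = 1500/2095 ≈ 0.716.
Interpolate at f ≈ 0.716 with slerp weights a = sin((1−f)δ)/sin δ ≈ 0.301, b = sin(fδ)/sin δ ≈ 0.738.
p = a·p₁ + b·p₂ ≈ (-0.706, 0.439, -0.556); φ = arcsin(p_z) ≈ -33.75°, λ = atan2(p_y, p_x) ≈ 148.10°.

≈ 34°S, 148°E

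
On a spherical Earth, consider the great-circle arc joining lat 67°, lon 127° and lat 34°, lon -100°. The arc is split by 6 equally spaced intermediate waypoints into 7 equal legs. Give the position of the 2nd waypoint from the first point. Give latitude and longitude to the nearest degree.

Write both endpoints as unit vectors p₁, p₂ with components (cos φ cos λ, cos φ sin λ, sin φ).
The central angle between the endpoints is δ = arccos(p₁·p₂) ≈ 1.273 rad (72.9°).
Interpolate at f = 2/7 with slerp weights a = sin((1−f)δ)/sin δ ≈ 0.825, b = sin(fδ)/sin δ ≈ 0.372.
p = a·p₁ + b·p₂ ≈ (-0.248, -0.046, 0.968); φ = arcsin(p_z) ≈ 75.41°, λ = atan2(p_y, p_x) ≈ -169.43°.

≈ lat 75°, lon -169°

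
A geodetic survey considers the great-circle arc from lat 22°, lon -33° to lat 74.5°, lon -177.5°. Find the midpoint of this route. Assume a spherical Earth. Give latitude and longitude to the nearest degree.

≈ lat 62°, lon -45°

From cos δ = sin φ₁ sin φ₂ + cos φ₁ cos φ₂ cos Δλ, the central angle is δ ≈ 1.411 rad (80.8°).
Interpolate at f = 1/2 with slerp weights a = sin((1−f)δ)/sin δ ≈ 0.657, b = sin(fδ)/sin δ ≈ 0.657.
p = a·p₁ + b·p₂ ≈ (0.335, -0.339, 0.879); φ = arcsin(p_z) ≈ 61.51°, λ = atan2(p_y, p_x) ≈ -45.34°.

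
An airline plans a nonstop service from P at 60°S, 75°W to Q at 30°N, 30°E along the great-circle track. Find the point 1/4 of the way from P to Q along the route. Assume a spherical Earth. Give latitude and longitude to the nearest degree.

≈ 47°S, 27°W

Convert each endpoint to a unit vector on the sphere (x = cos φ cos λ, y = cos φ sin λ, z = sin φ).
The central angle between the endpoints is δ = arccos(p₁·p₂) ≈ 2.147 rad (123.0°).
Interpolate at f = 1/4 with slerp weights a = sin((1−f)δ)/sin δ ≈ 1.192, b = sin(fδ)/sin δ ≈ 0.610.
p = a·p₁ + b·p₂ ≈ (0.612, -0.311, -0.727); φ = arcsin(p_z) ≈ -46.65°, λ = atan2(p_y, p_x) ≈ -26.98°.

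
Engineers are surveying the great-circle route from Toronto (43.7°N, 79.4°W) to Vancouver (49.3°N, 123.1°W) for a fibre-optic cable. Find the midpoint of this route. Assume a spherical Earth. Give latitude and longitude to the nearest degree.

Write both endpoints as unit vectors p₁, p₂ with components (cos φ cos λ, cos φ sin λ, sin φ).
The central angle between the endpoints is δ = arccos(p₁·p₂) ≈ 0.526 rad (30.2°).
Interpolate at f = 1/2 with slerp weights a = sin((1−f)δ)/sin δ ≈ 0.518, b = sin(fδ)/sin δ ≈ 0.518.
p = a·p₁ + b·p₂ ≈ (-0.116, -0.651, 0.750); φ = arcsin(p_z) ≈ 48.62°, λ = atan2(p_y, p_x) ≈ -100.07°.

≈ 49°N, 100°W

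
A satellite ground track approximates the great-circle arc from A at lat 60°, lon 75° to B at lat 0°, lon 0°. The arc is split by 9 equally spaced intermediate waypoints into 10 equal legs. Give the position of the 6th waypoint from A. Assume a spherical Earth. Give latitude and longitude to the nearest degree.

≈ lat 28°, lon 18°

Convert each endpoint to a unit vector on the sphere (x = cos φ cos λ, y = cos φ sin λ, z = sin φ).
The central angle between the endpoints is δ = arccos(p₁·p₂) ≈ 1.441 rad (82.6°).
Interpolate at f = 6/10 with slerp weights a = sin((1−f)δ)/sin δ ≈ 0.550, b = sin(fδ)/sin δ ≈ 0.767.
p = a·p₁ + b·p₂ ≈ (0.838, 0.265, 0.476); φ = arcsin(p_z) ≈ 28.42°, λ = atan2(p_y, p_x) ≈ 17.57°.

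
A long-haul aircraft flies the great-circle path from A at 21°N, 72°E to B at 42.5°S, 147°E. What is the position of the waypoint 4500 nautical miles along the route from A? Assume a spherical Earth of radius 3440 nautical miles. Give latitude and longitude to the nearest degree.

The haversine formula gives a central angle δ ≈ 1.635 rad (93.7°) between the endpoints. The total great-circle distance is δ·R ≈ 1.635 × 3440 ≈ 5624 nmi, so the target fraction is f = 4500/5624 ≈ 0.800.
Interpolate at f ≈ 0.800 with slerp weights a = sin((1−f)δ)/sin δ ≈ 0.322, b = sin(fδ)/sin δ ≈ 0.968.
p = a·p₁ + b·p₂ ≈ (-0.506, 0.674, -0.539); φ = arcsin(p_z) ≈ -32.58°, λ = atan2(p_y, p_x) ≈ 126.87°.

≈ 33°S, 127°E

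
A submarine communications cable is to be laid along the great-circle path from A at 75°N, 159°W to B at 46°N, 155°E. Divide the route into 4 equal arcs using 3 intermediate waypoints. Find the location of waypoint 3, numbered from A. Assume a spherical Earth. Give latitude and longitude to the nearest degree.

≈ 54°N, 160°E

From cos δ = sin φ₁ sin φ₂ + cos φ₁ cos φ₂ cos Δλ, the central angle is δ ≈ 0.610 rad (34.9°).
Interpolate at f = 3/4 with slerp weights a = sin((1−f)δ)/sin δ ≈ 0.265, b = sin(fδ)/sin δ ≈ 0.771.
p = a·p₁ + b·p₂ ≈ (-0.549, 0.202, 0.811); φ = arcsin(p_z) ≈ 54.17°, λ = atan2(p_y, p_x) ≈ 159.84°.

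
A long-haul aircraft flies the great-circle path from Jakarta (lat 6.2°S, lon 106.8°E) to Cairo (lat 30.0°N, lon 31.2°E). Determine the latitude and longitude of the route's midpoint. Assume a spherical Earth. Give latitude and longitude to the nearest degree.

≈ lat 15°N, lon 72°E

From cos δ = sin φ₁ sin φ₂ + cos φ₁ cos φ₂ cos Δλ, the central angle is δ ≈ 1.410 rad (80.8°).
Interpolate at f = 1/2 with slerp weights a = sin((1−f)δ)/sin δ ≈ 0.657, b = sin(fδ)/sin δ ≈ 0.657.
p = a·p₁ + b·p₂ ≈ (0.298, 0.919, 0.257); φ = arcsin(p_z) ≈ 14.91°, λ = atan2(p_y, p_x) ≈ 72.06°.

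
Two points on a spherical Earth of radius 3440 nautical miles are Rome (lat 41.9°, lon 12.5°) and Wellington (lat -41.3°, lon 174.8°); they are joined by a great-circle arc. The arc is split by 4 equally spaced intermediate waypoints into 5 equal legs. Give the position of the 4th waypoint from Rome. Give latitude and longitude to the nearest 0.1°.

≈ lat -29.4°, lon 136.2°

Write both endpoints as unit vectors p₁, p₂ with components (cos φ cos λ, cos φ sin λ, sin φ).
The central angle between the endpoints is δ = arccos(p₁·p₂) ≈ 2.911 rad (166.8°).
Interpolate at f = 4/5 with slerp weights a = sin((1−f)δ)/sin δ ≈ 2.403, b = sin(fδ)/sin δ ≈ 3.175.
p = a·p₁ + b·p₂ ≈ (-0.629, 0.603, -0.490); φ = arcsin(p_z) ≈ -29.37°, λ = atan2(p_y, p_x) ≈ 136.19°.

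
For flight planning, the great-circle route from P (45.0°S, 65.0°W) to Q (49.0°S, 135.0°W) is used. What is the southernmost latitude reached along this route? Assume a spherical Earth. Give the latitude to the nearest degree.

≈ 53°S

The great circle lies in the plane with unit normal n̂ = (p₁ × p₂)/|p₁ × p₂|.
Here n̂_z ≈ -0.604; the vertex latitude is φ_max = arccos|n̂_z| ≈ 52.8°.
Check via Clairaut: cos φ_max = |cos φ₁| · sin C = cos(45.0°)·sin(121.3°) ≈ 0.604, again giving ≈ 52.8°.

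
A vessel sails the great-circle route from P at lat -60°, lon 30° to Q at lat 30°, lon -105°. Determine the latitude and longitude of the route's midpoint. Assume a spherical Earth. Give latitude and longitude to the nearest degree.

≈ lat -30°, lon -70°

Write both endpoints as unit vectors p₁, p₂ with components (cos φ cos λ, cos φ sin λ, sin φ).
The central angle between the endpoints is δ = arccos(p₁·p₂) ≈ 2.403 rad (137.7°).
Interpolate at f = 1/2 with slerp weights a = sin((1−f)δ)/sin δ ≈ 1.385, b = sin(fδ)/sin δ ≈ 1.385.
p = a·p₁ + b·p₂ ≈ (0.289, -0.812, -0.507); φ = arcsin(p_z) ≈ -30.45°, λ = atan2(p_y, p_x) ≈ -70.40°.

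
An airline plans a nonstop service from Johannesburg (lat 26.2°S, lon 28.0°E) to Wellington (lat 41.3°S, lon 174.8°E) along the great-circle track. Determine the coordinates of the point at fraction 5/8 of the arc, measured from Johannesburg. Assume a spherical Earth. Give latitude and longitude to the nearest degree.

Write both endpoints as unit vectors p₁, p₂ with components (cos φ cos λ, cos φ sin λ, sin φ).
The central angle between the endpoints is δ = arccos(p₁·p₂) ≈ 1.847 rad (105.8°).
Interpolate at f = 5/8 with slerp weights a = sin((1−f)δ)/sin δ ≈ 0.664, b = sin(fδ)/sin δ ≈ 0.951.
p = a·p₁ + b·p₂ ≈ (-0.185, 0.344, -0.920); φ = arcsin(p_z) ≈ -66.98°, λ = atan2(p_y, p_x) ≈ 118.30°.

≈ lat 67°S, lon 118°E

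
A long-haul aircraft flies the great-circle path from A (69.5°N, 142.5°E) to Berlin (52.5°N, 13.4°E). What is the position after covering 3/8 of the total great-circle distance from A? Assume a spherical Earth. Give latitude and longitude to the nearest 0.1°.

≈ (77.6°N, 73.3°E)

Write both endpoints as unit vectors p₁, p₂ with components (cos φ cos λ, cos φ sin λ, sin φ).
The central angle between the endpoints is δ = arccos(p₁·p₂) ≈ 0.916 rad (52.5°).
Interpolate at f = 3/8 with slerp weights a = sin((1−f)δ)/sin δ ≈ 0.683, b = sin(fδ)/sin δ ≈ 0.425.
p = a·p₁ + b·p₂ ≈ (0.062, 0.206, 0.977); φ = arcsin(p_z) ≈ 77.61°, λ = atan2(p_y, p_x) ≈ 73.29°.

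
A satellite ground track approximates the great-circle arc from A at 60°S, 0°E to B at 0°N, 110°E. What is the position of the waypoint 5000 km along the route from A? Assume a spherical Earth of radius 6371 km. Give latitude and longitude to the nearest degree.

From cos δ = sin φ₁ sin φ₂ + cos φ₁ cos φ₂ cos Δλ, the central angle is δ ≈ 1.743 rad (99.8°). The total great-circle distance is δ·R ≈ 1.743 × 6371 ≈ 11102 km, so the target fraction is f = 5000/11102 ≈ 0.450.
Interpolate at f ≈ 0.450 with slerp weights a = sin((1−f)δ)/sin δ ≈ 0.830, b = sin(fδ)/sin δ ≈ 0.717.
p = a·p₁ + b·p₂ ≈ (0.170, 0.674, -0.719); φ = arcsin(p_z) ≈ -45.97°, λ = atan2(p_y, p_x) ≈ 75.86°.

≈ 46°S, 76°E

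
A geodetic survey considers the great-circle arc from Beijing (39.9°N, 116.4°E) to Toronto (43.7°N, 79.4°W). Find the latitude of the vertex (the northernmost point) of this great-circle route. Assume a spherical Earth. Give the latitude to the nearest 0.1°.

≈ 81.3°N

The great circle lies in the plane with unit normal n̂ = (p₁ × p₂)/|p₁ × p₂|.
Here n̂_z ≈ +0.152; the vertex latitude is φ_max = arccos|n̂_z| ≈ 81.3°.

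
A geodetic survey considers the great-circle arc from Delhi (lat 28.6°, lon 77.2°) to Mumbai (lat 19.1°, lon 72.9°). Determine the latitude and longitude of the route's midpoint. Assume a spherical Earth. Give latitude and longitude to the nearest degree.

Convert each endpoint to a unit vector on the sphere (x = cos φ cos λ, y = cos φ sin λ, z = sin φ).
The central angle between the endpoints is δ = arccos(p₁·p₂) ≈ 0.179 rad (10.3°).
Interpolate at f = 1/2 with slerp weights a = sin((1−f)δ)/sin δ ≈ 0.502, b = sin(fδ)/sin δ ≈ 0.502.
p = a·p₁ + b·p₂ ≈ (0.237, 0.883, 0.405); φ = arcsin(p_z) ≈ 23.86°, λ = atan2(p_y, p_x) ≈ 74.97°.

≈ lat 24°, lon 75°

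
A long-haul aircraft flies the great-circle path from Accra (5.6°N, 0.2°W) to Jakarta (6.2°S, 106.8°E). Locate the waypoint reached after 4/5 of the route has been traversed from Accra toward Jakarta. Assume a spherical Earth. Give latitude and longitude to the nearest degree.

From cos δ = sin φ₁ sin φ₂ + cos φ₁ cos φ₂ cos Δλ, the central angle is δ ≈ 1.875 rad (107.4°).
Interpolate at f = 4/5 with slerp weights a = sin((1−f)δ)/sin δ ≈ 0.384, b = sin(fδ)/sin δ ≈ 1.046.
p = a·p₁ + b·p₂ ≈ (0.082, 0.994, -0.075); φ = arcsin(p_z) ≈ -4.33°, λ = atan2(p_y, p_x) ≈ 85.30°.

≈ (4°S, 85°E)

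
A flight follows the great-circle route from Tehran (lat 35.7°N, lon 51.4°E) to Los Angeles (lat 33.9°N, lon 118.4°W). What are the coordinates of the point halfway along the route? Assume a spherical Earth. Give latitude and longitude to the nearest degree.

≈ lat 83°N, lon 40°W

From cos δ = sin φ₁ sin φ₂ + cos φ₁ cos φ₂ cos Δλ, the central angle is δ ≈ 1.916 rad (109.8°).
Interpolate at f = 1/2 with slerp weights a = sin((1−f)δ)/sin δ ≈ 0.869, b = sin(fδ)/sin δ ≈ 0.869.
p = a·p₁ + b·p₂ ≈ (0.097, -0.083, 0.992); φ = arcsin(p_z) ≈ 82.66°, λ = atan2(p_y, p_x) ≈ -40.47°.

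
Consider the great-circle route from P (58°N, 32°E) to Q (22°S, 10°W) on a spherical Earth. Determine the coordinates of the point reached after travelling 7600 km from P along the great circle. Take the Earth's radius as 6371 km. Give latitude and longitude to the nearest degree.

≈ (4°S, 3°W)

From cos δ = sin φ₁ sin φ₂ + cos φ₁ cos φ₂ cos Δλ, the central angle is δ ≈ 1.523 rad (87.3°). The total great-circle distance is δ·R ≈ 1.523 × 6371 ≈ 9705 km, so the target fraction is f = 7600/9705 ≈ 0.783.
Interpolate at f ≈ 0.783 with slerp weights a = sin((1−f)δ)/sin δ ≈ 0.325, b = sin(fδ)/sin δ ≈ 0.930.
p = a·p₁ + b·p₂ ≈ (0.996, -0.059, -0.073); φ = arcsin(p_z) ≈ -4.19°, λ = atan2(p_y, p_x) ≈ -3.37°.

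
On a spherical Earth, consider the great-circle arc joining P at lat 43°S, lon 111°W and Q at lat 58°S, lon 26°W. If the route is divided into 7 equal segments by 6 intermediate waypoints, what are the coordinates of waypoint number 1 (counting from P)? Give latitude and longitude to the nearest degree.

Convert each endpoint to a unit vector on the sphere (x = cos φ cos λ, y = cos φ sin λ, z = sin φ).
The central angle between the endpoints is δ = arccos(p₁·p₂) ≈ 0.912 rad (52.3°).
Interpolate at f = 1/7 with slerp weights a = sin((1−f)δ)/sin δ ≈ 0.891, b = sin(fδ)/sin δ ≈ 0.164.
p = a·p₁ + b·p₂ ≈ (-0.155, -0.646, -0.747); φ = arcsin(p_z) ≈ -48.33°, λ = atan2(p_y, p_x) ≈ -103.50°.

≈ lat 48°S, lon 104°W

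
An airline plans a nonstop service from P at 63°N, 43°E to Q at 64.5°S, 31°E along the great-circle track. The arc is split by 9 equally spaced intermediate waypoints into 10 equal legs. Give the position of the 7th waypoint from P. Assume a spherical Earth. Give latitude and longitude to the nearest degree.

≈ 26°S, 36°E

From cos δ = sin φ₁ sin φ₂ + cos φ₁ cos φ₂ cos Δλ, the central angle is δ ≈ 2.231 rad (127.8°).
Interpolate at f = 7/10 with slerp weights a = sin((1−f)δ)/sin δ ≈ 0.785, b = sin(fδ)/sin δ ≈ 1.266.
p = a·p₁ + b·p₂ ≈ (0.728, 0.524, -0.443); φ = arcsin(p_z) ≈ -26.28°, λ = atan2(p_y, p_x) ≈ 35.74°.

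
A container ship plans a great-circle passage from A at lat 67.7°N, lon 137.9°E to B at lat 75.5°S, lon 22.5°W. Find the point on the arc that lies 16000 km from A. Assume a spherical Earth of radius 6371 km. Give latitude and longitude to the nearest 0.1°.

≈ lat 70.4°S, lon 78.1°E

From cos δ = sin φ₁ sin φ₂ + cos φ₁ cos φ₂ cos Δλ, the central angle is δ ≈ 2.970 rad (170.1°). The total great-circle distance is δ·R ≈ 2.970 × 6371 ≈ 18919 km, so the target fraction is f = 16000/18919 ≈ 0.846.
Interpolate at f ≈ 0.846 with slerp weights a = sin((1−f)δ)/sin δ ≈ 2.584, b = sin(fδ)/sin δ ≈ 3.443.
p = a·p₁ + b·p₂ ≈ (0.069, 0.328, -0.942); φ = arcsin(p_z) ≈ -70.45°, λ = atan2(p_y, p_x) ≈ 78.13°.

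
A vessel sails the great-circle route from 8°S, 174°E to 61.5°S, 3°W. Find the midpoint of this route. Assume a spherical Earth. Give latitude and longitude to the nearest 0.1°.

≈ 63.2°S, 171.2°E

Convert each endpoint to a unit vector on the sphere (x = cos φ cos λ, y = cos φ sin λ, z = sin φ).
The central angle between the endpoints is δ = arccos(p₁·p₂) ≈ 1.928 rad (110.5°).
Interpolate at f = 1/2 with slerp weights a = sin((1−f)δ)/sin δ ≈ 0.877, b = sin(fδ)/sin δ ≈ 0.877.
p = a·p₁ + b·p₂ ≈ (-0.446, 0.069, -0.893); φ = arcsin(p_z) ≈ -63.19°, λ = atan2(p_y, p_x) ≈ 171.22°.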